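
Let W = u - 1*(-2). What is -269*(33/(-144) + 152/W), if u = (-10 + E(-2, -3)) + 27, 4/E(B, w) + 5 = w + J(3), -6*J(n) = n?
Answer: -10810841/5040 ≈ -2145.0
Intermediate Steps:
J(n) = -n/6
E(B, w) = 4/(-11/2 + w) (E(B, w) = 4/(-5 + (w - ⅙*3)) = 4/(-5 + (w - ½)) = 4/(-5 + (-½ + w)) = 4/(-11/2 + w))
u = 281/17 (u = (-10 + 8/(-11 + 2*(-3))) + 27 = (-10 + 8/(-11 - 6)) + 27 = (-10 + 8/(-17)) + 27 = (-10 + 8*(-1/17)) + 27 = (-10 - 8/17) + 27 = -178/17 + 27 = 281/17 ≈ 16.529)
W = 315/17 (W = 281/17 - 1*(-2) = 281/17 + 2 = 315/17 ≈ 18.529)
-269*(33/(-144) + 152/W) = -269*(33/(-144) + 152/(315/17)) = -269*(33*(-1/144) + 152*(17/315)) = -269*(-11/48 + 2584/315) = -269*40189/5040 = -10810841/5040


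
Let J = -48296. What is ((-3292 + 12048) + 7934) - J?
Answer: 64986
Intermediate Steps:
((-3292 + 12048) + 7934) - J = ((-3292 + 12048) + 7934) - 1*(-48296) = (8756 + 7934) + 48296 = 16690 + 48296 = 64986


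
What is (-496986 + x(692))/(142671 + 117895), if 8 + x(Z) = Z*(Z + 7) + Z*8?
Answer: -3875/130283 ≈ -0.029743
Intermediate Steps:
x(Z) = -8 + 8*Z + Z*(7 + Z) (x(Z) = -8 + (Z*(Z + 7) + Z*8) = -8 + (Z*(7 + Z) + 8*Z) = -8 + (8*Z + Z*(7 + Z)) = -8 + 8*Z + Z*(7 + Z))
(-496986 + x(692))/(142671 + 117895) = (-496986 + (-8 + 692**2 + 15*692))/(142671 + 117895) = (-496986 + (-8 + 478864 + 10380))/260566 = (-496986 + 489236)*(1/260566) = -7750*1/260566 = -3875/130283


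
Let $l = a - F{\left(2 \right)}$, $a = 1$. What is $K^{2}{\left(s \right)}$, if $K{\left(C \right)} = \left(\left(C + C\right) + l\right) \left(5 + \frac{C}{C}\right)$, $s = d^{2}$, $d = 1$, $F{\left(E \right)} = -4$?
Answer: $1764$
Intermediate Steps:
$l = 5$ ($l = 1 - -4 = 1 + 4 = 5$)
$s = 1$ ($s = 1^{2} = 1$)
$K{\left(C \right)} = 30 + 12 C$ ($K{\left(C \right)} = \left(\left(C + C\right) + 5\right) \left(5 + \frac{C}{C}\right) = \left(2 C + 5\right) \left(5 + 1\right) = \left(5 + 2 C\right) 6 = 30 + 12 C$)
$K^{2}{\left(s \right)} = \left(30 + 12 \cdot 1\right)^{2} = \left(30 + 12\right)^{2} = 42^{2} = 1764$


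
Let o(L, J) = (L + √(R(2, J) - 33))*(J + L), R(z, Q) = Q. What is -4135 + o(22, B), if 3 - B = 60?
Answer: -4905 - 105*I*√10 ≈ -4905.0 - 332.04*I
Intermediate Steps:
B = -57 (B = 3 - 1*60 = 3 - 60 = -57)
o(L, J) = (J + L)*(L + √(-33 + J)) (o(L, J) = (L + √(J - 33))*(J + L) = (L + √(-33 + J))*(J + L) = (J + L)*(L + √(-33 + J)))
-4135 + o(22, B) = -4135 + (22² - 57*22 - 57*√(-33 - 57) + 22*√(-33 - 57)) = -4135 + (484 - 1254 - 171*I*√10 + 22*√(-90)) = -4135 + (484 - 1254 - 171*I*√10 + 22*(3*I*√10)) = -4135 + (484 - 1254 - 171*I*√10 + 66*I*√10) = -4135 + (-770 - 105*I*√10) = -4905 - 105*I*√10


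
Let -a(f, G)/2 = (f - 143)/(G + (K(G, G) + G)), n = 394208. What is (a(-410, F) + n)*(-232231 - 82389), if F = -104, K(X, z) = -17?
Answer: -5581087849256/45 ≈ -1.2402e+11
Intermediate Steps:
a(f, G) = -2*(-143 + f)/(-17 + 2*G) (a(f, G) = -2*(f - 143)/(G + (-17 + G)) = -2*(-143 + f)/(-17 + 2*G))
(a(-410, F) + n)*(-232231 - 82389) = (2*(143 - 1*(-410))/(-17 + 2*(-104)) + 394208)*(-232231 - 82389) = (2*(143 + 410)/(-17 - 208) + 394208)*(-314620) = (2*553/(-225) + 394208)*(-314620) = (2*(-1/225)*553 + 394208)*(-314620) = (-1106/225 + 394208)*(-314620) = (88695694/225)*(-314620) = -5581087849256/45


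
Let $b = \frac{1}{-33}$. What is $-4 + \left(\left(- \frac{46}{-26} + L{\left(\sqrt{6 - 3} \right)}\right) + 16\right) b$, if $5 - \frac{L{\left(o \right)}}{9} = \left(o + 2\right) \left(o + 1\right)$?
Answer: $- \frac{59}{13} + \frac{9 \sqrt{3}}{11} \approx -3.1213$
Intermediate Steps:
$L{\left(o \right)} = 45 - 9 \left(1 + o\right) \left(2 + o\right)$ ($L{\left(o \right)} = 45 - 9 \left(o + 2\right) \left(o + 1\right) = 45 - 9 \left(2 + o\right) \left(1 + o\right) = 45 - 9 \left(1 + o\right) \left(2 + o\right)$)
$b = - \frac{1}{33} \approx -0.030303$
$-4 + \left(\left(- \frac{46}{-26} + L{\left(\sqrt{6 - 3} \right)}\right) + 16\right) b = -4 + \left(\left(- \frac{46}{-26} - \left(-27 + 27 + 27 \sqrt{6 - 3}\right)\right) + 16\right) \left(- \frac{1}{33}\right) = -4 + \left(\left(\left(-46\right) \left(- \frac{1}{26}\right) - \left(-27 + 27 + 27 \sqrt{3}\right)\right) + 16\right) \left(- \frac{1}{33}\right) = -4 + \left(\left(\frac{23}{13} - 27 \sqrt{3}\right) + 16\right) \left(- \frac{1}{33}\right) = -4 + \left(\frac{231}{13} - 27 \sqrt{3}\right) \left(- \frac{1}{33}\right) = -4 - \left(\frac{7}{13} - \frac{9 \sqrt{3}}{11}\right) = - \frac{59}{13} + \frac{9 \sqrt{3}}{11}$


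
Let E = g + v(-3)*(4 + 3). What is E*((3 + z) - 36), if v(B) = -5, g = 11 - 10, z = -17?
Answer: 1700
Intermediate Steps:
g = 1
E = -34 (E = 1 - 5*(4 + 3) = 1 - 5*7 = 1 - 35 = -34)
E*((3 + z) - 36) = -34*((3 - 17) - 36) = -34*(-14 - 36) = -34*(-50) = 1700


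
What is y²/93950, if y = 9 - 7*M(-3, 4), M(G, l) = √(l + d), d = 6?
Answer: 571/93950 - 63*√10/46975 ≈ 0.0018366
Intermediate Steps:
M(G, l) = √(6 + l) (M(G, l) = √(l + 6) = √(6 + l))
y = 9 - 7*√10 (y = 9 - 7*√(6 + 4) = 9 - 7*√10 ≈ -13.136)
y²/93950 = (9 - 7*√10)²/93950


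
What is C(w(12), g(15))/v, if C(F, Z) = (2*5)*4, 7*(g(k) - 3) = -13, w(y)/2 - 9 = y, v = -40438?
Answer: -20/20219 ≈ -0.00098917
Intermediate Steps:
w(y) = 18 + 2*y
g(k) = 8/7 (g(k) = 3 + (⅐)*(-13) = 3 - 13/7 = 8/7)
C(F, Z) = 40 (C(F, Z) = 10*4 = 40)
C(w(12), g(15))/v = 40/(-40438) = 40*(-1/40438) = -20/20219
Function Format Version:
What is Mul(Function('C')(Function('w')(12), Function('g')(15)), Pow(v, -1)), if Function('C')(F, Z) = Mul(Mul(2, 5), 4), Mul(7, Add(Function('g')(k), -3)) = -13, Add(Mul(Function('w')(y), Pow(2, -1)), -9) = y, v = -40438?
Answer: Rational(-20, 20219) ≈ -0.00098917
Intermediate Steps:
Function('w')(y) = Add(18, Mul(2, y))
Function('g')(k) = Rational(8, 7) (Function('g')(k) = Add(3, Mul(Rational(1, 7), -13)) = Add(3, Rational(-13, 7)) = Rational(8, 7))
Function('C')(F, Z) = 40 (Function('C')(F, Z) = Mul(10, 4) = 40)
Mul(Function('C')(Function('w')(12), Function('g')(15)), Pow(v, -1)) = Mul(40, Pow(-40438, -1)) = Mul(40, Rational(-1, 40438)) = Rational(-20, 20219)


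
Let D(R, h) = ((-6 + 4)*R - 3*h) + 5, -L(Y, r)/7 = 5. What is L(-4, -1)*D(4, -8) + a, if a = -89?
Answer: -824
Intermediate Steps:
L(Y, r) = -35 (L(Y, r) = -7*5 = -35)
D(R, h) = 5 - 3*h - 2*R (D(R, h) = (-2*R - 3*h) + 5 = (-3*h - 2*R) + 5 = 5 - 3*h - 2*R)
L(-4, -1)*D(4, -8) + a = -35*(5 - 3*(-8) - 2*4) - 89 = -35*(5 + 24 - 8) - 89 = -35*21 - 89 = -735 - 89 = -824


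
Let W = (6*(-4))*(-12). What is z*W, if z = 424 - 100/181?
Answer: 22073472/181 ≈ 1.2195e+5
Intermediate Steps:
z = 76644/181 (z = 424 - 100*1/181 = 424 - 100/181 = 76644/181 ≈ 423.45)
W = 288 (W = -24*(-12) = 288)
z*W = (76644/181)*288 = 22073472/181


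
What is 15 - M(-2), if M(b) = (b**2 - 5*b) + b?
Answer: 3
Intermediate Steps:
M(b) = b**2 - 4*b
15 - M(-2) = 15 - (-2)*(-4 - 2) = 15 - (-2)*(-6) = 15 - 1*12 = 15 - 12 = 3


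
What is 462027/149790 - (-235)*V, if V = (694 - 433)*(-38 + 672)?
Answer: 1941597606709/49930 ≈ 3.8886e+7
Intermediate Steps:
V = 165474 (V = 261*634 = 165474)
462027/149790 - (-235)*V = 462027/149790 - (-235)*165474 = 462027*(1/149790) - 1*(-38886390) = 154009/49930 + 38886390 = 1941597606709/49930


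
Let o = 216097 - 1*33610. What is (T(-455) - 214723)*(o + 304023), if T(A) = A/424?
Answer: -22146666667785/212 ≈ -1.0447e+11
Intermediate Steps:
T(A) = A/424 (T(A) = A*(1/424) = A/424)
o = 182487 (o = 216097 - 33610 = 182487)
(T(-455) - 214723)*(o + 304023) = ((1/424)*(-455) - 214723)*(182487 + 304023) = (-455/424 - 214723)*486510 = -91043007/424*486510 = -22146666667785/212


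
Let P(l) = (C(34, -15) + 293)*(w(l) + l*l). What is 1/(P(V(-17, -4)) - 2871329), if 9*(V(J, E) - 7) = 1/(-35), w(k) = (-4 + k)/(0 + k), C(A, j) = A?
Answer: -18224325/52033736854681 ≈ -3.5024e-7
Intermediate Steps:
w(k) = (-4 + k)/k
V(J, E) = 2204/315 (V(J, E) = 7 + (⅑)/(-35) = 7 + (⅑)*(-1/35) = 7 - 1/315 = 2204/315)
P(l) = 327*l² + 327*(-4 + l)/l (P(l) = (34 + 293)*((-4 + l)/l + l*l) = 327*((-4 + l)/l + l²) = 327*(l² + (-4 + l)/l) = 327*l² + 327*(-4 + l)/l)
1/(P(V(-17, -4)) - 2871329) = 1/((327 - 1308/2204/315 + 327*(2204/315)²) - 2871329) = 1/((327 - 1308*315/2204 + 327*(4857616/99225)) - 2871329) = 1/((327 - 103005/551 + 529480144/33075) - 2871329) = 1/(294296023244/18224325 - 2871329) = 1/(-52033736854681/18224325) = -18224325/52033736854681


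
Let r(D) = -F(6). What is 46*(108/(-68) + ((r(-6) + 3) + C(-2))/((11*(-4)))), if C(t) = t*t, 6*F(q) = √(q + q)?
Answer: -30061/374 + 23*√3/66 ≈ -79.773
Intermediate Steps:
F(q) = √2*√q/6 (F(q) = √(q + q)/6 = √(2*q)/6 = (√2*√q)/6 = √2*√q/6)
r(D) = -√3/3 (r(D) = -√2*√6/6 = -√3/3)
C(t) = t²
46*(108/(-68) + ((r(-6) + 3) + C(-2))/((11*(-4)))) = 46*(108/(-68) + ((-√3/3 + 3) + (-2)²)/((11*(-4)))) = 46*(108*(-1/68) + ((3 - √3/3) + 4)/(-44)) = 46*(-27/17 + (7 - √3/3)*(-1/44)) = 46*(-27/17 + (-7/44 + √3/132)) = 46*(-1307/748 + √3/132) = -30061/374 + 23*√3/66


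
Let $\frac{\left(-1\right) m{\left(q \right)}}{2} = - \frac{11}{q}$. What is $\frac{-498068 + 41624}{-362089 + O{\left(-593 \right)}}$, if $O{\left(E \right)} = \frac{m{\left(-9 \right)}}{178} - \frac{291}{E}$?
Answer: $\frac{216807704892}{171989513809} \approx 1.2606$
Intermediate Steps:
$m{\left(q \right)} = \frac{22}{q}$ ($m{\left(q \right)} = - 2 \left(- \frac{11}{q}\right) = \frac{22}{q}$)
$O{\left(E \right)} = - \frac{11}{801} - \frac{291}{E}$ ($O{\left(E \right)} = \frac{22 \frac{1}{-9}}{178} - \frac{291}{E} = 22 \left(- \frac{1}{9}\right) \frac{1}{178} - \frac{291}{E} = \left(- \frac{22}{9}\right) \frac{1}{178} - \frac{291}{E} = - \frac{11}{801} - \frac{291}{E}$)
$\frac{-498068 + 41624}{-362089 + O{\left(-593 \right)}} = \frac{-498068 + 41624}{-362089 - \left(\frac{11}{801} + \frac{291}{-593}\right)} = - \frac{456444}{-362089 - - \frac{226568}{474993}} = - \frac{456444}{-362089 + \left(- \frac{11}{801} + \frac{291}{593}\right)} = - \frac{456444}{-362089 + \frac{226568}{474993}} = - \frac{456444}{- \frac{171989513809}{474993}} = \left(-456444\right) \left(- \frac{474993}{171989513809}\right) = \frac{216807704892}{171989513809}$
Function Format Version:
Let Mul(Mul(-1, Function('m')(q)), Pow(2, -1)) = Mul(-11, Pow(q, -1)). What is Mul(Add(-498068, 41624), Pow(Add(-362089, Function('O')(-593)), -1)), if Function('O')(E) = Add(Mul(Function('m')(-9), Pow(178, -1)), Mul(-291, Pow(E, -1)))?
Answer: Rational(216807704892, 171989513809) ≈ 1.2606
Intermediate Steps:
Function('m')(q) = Mul(22, Pow(q, -1)) (Function('m')(q) = Mul(-2, Mul(-11, Pow(q, -1))) = Mul(22, Pow(q, -1)))
Function('O')(E) = Add(Rational(-11, 801), Mul(-291, Pow(E, -1))) (Function('O')(E) = Add(Mul(Mul(22, Pow(-9, -1)), Pow(178, -1)), Mul(-291, Pow(E, -1))) = Add(Mul(Mul(22, Rational(-1, 9)), Rational(1, 178)), Mul(-291, Pow(E, -1))) = Add(Mul(Rational(-22, 9), Rational(1, 178)), Mul(-291, Pow(E, -1))) = Add(Rational(-11, 801), Mul(-291, Pow(E, -1))))
Mul(Add(-498068, 41624), Pow(Add(-362089, Function('O')(-593)), -1)) = Mul(Add(-498068, 41624), Pow(Add(-362089, Add(Rational(-11, 801), Mul(-291, Pow(-593, -1)))), -1)) = Mul(-456444, Pow(Add(-362089, Add(Rational(-11, 801), Mul(-291, Rational(-1, 593)))), -1)) = Mul(-456444, Pow(Add(-362089, Add(Rational(-11, 801), Rational(291, 593))), -1)) = Mul(-456444, Pow(Add(-362089, Rational(226568, 474993)), -1)) = Mul(-456444, Pow(Rational(-171989513809, 474993), -1)) = Mul(-456444, Rational(-474993, 171989513809)) = Rational(216807704892, 171989513809)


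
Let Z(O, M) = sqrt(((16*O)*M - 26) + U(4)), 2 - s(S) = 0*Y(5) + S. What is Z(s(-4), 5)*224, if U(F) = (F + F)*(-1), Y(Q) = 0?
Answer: 224*sqrt(446) ≈ 4730.6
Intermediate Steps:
s(S) = 2 - S (s(S) = 2 - (0*0 + S) = 2 - (0 + S) = 2 - S)
U(F) = -2*F (U(F) = (2*F)*(-1) = -2*F)
Z(O, M) = sqrt(-34 + 16*M*O) (Z(O, M) = sqrt(((16*O)*M - 26) - 2*4) = sqrt((16*M*O - 26) - 8) = sqrt((-26 + 16*M*O) - 8) = sqrt(-34 + 16*M*O))
Z(s(-4), 5)*224 = sqrt(-34 + 16*5*(2 - 1*(-4)))*224 = sqrt(-34 + 16*5*(2 + 4))*224 = sqrt(-34 + 16*5*6)*224 = sqrt(-34 + 480)*224 = sqrt(446)*224 = 224*sqrt(446)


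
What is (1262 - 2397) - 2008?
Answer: -3143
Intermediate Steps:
(1262 - 2397) - 2008 = -1135 - 2008 = -3143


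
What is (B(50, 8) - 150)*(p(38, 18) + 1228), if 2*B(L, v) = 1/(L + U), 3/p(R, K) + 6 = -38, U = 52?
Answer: -1653233371/8976 ≈ -1.8418e+5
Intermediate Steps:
p(R, K) = -3/44 (p(R, K) = 3/(-6 - 38) = 3/(-44) = 3*(-1/44) = -3/44)
B(L, v) = 1/(2*(52 + L)) (B(L, v) = 1/(2*(L + 52)) = 1/(2*(52 + L)))
(B(50, 8) - 150)*(p(38, 18) + 1228) = (1/(2*(52 + 50)) - 150)*(-3/44 + 1228) = ((½)/102 - 150)*(54029/44) = ((½)*(1/102) - 150)*(54029/44) = (1/204 - 150)*(54029/44) = -30599/204*54029/44 = -1653233371/8976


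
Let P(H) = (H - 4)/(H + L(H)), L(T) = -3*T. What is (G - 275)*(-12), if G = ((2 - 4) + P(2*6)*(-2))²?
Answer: 9836/3 ≈ 3278.7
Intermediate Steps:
P(H) = -(-4 + H)/(2*H) (P(H) = (H - 4)/(H - 3*H) = (-4 + H)/((-2*H)) = (-4 + H)*(-1/(2*H)) = -(-4 + H)/(2*H))
G = 16/9 (G = ((2 - 4) + ((4 - 2*6)/(2*((2*6))))*(-2))² = (-2 + ((½)*(4 - 1*12)/12)*(-2))² = (-2 + ((½)*(1/12)*(4 - 12))*(-2))² = (-2 + ((½)*(1/12)*(-8))*(-2))² = (-2 - ⅓*(-2))² = (-2 + ⅔)² = (-4/3)² = 16/9 ≈ 1.7778)
(G - 275)*(-12) = (16/9 - 275)*(-12) = -2459/9*(-12) = 9836/3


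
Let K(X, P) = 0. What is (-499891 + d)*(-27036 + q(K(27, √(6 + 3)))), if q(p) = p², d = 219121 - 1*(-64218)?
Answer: 5854699872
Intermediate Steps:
d = 283339 (d = 219121 + 64218 = 283339)
(-499891 + d)*(-27036 + q(K(27, √(6 + 3)))) = (-499891 + 283339)*(-27036 + 0²) = -216552*(-27036 + 0) = -216552*(-27036) = 5854699872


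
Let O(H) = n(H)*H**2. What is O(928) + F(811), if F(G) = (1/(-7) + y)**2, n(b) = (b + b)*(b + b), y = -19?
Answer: 145361024861732/49 ≈ 2.9666e+12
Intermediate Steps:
n(b) = 4*b**2 (n(b) = (2*b)*(2*b) = 4*b**2)
F(G) = 17956/49 (F(G) = (1/(-7) - 19)**2 = (-1/7 - 19)**2 = (-134/7)**2 = 17956/49)
O(H) = 4*H**4 (O(H) = (4*H**2)*H**2 = 4*H**4)
O(928) + F(811) = 4*928**4 + 17956/49 = 4*741637881856 + 17956/49 = 2966551527424 + 17956/49 = 145361024861732/49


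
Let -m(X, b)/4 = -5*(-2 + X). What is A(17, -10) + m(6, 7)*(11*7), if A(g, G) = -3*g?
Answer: 6109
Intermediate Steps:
m(X, b) = -40 + 20*X (m(X, b) = -(-20)*(-2 + X) = -4*(10 - 5*X) = -40 + 20*X)
A(17, -10) + m(6, 7)*(11*7) = -3*17 + (-40 + 20*6)*(11*7) = -51 + (-40 + 120)*77 = -51 + 80*77 = -51 + 6160 = 6109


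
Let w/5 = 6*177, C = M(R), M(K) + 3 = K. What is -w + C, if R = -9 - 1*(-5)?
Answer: -5317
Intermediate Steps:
R = -4 (R = -9 + 5 = -4)
M(K) = -3 + K
C = -7 (C = -3 - 4 = -7)
w = 5310 (w = 5*(6*177) = 5*1062 = 5310)
-w + C = -1*5310 - 7 = -5310 - 7 = -5317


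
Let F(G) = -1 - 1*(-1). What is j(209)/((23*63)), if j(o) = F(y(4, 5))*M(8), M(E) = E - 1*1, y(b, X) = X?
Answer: 0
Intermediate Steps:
M(E) = -1 + E (M(E) = E - 1 = -1 + E)
F(G) = 0 (F(G) = -1 + 1 = 0)
j(o) = 0 (j(o) = 0*(-1 + 8) = 0*7 = 0)
j(209)/((23*63)) = 0/((23*63)) = 0/1449 = 0*(1/1449) = 0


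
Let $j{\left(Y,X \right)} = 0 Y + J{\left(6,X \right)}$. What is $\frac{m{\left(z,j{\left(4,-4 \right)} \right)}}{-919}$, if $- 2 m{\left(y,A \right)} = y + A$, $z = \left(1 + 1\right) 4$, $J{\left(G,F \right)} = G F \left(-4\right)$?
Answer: $\frac{52}{919} \approx 0.056583$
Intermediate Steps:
$J{\left(G,F \right)} = - 4 F G$ ($J{\left(G,F \right)} = F G \left(-4\right) = - 4 F G$)
$z = 8$ ($z = 2 \cdot 4 = 8$)
$j{\left(Y,X \right)} = - 24 X$ ($j{\left(Y,X \right)} = 0 Y - 4 X 6 = 0 - 24 X = - 24 X$)
$m{\left(y,A \right)} = - \frac{A}{2} - \frac{y}{2}$ ($m{\left(y,A \right)} = - \frac{y + A}{2} = - \frac{A + y}{2} = - \frac{A}{2} - \frac{y}{2}$)
$\frac{m{\left(z,j{\left(4,-4 \right)} \right)}}{-919} = \frac{- \frac{\left(-24\right) \left(-4\right)}{2} - 4}{-919} = \left(\left(- \frac{1}{2}\right) 96 - 4\right) \left(- \frac{1}{919}\right) = \left(-48 - 4\right) \left(- \frac{1}{919}\right) = \left(-52\right) \left(- \frac{1}{919}\right) = \frac{52}{919}$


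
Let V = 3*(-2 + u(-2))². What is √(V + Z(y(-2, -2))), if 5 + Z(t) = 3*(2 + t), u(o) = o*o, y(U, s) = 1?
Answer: 4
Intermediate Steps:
u(o) = o²
Z(t) = 1 + 3*t (Z(t) = -5 + 3*(2 + t) = -5 + (6 + 3*t) = 1 + 3*t)
V = 12 (V = 3*(-2 + (-2)²)² = 3*(-2 + 4)² = 3*2² = 3*4 = 12)
√(V + Z(y(-2, -2))) = √(12 + (1 + 3*1)) = √(12 + (1 + 3)) = √(12 + 4) = √16 = 4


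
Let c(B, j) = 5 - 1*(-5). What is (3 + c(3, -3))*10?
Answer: 130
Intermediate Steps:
c(B, j) = 10 (c(B, j) = 5 + 5 = 10)
(3 + c(3, -3))*10 = (3 + 10)*10 = 13*10 = 130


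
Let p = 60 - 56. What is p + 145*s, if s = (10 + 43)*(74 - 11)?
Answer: 484159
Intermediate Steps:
s = 3339 (s = 53*63 = 3339)
p = 4
p + 145*s = 4 + 145*3339 = 4 + 484155 = 484159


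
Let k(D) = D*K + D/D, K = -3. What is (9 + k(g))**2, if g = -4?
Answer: 484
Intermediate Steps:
k(D) = 1 - 3*D (k(D) = D*(-3) + D/D = -3*D + 1 = 1 - 3*D)
(9 + k(g))**2 = (9 + (1 - 3*(-4)))**2 = (9 + (1 + 12))**2 = (9 + 13)**2 = 22**2 = 484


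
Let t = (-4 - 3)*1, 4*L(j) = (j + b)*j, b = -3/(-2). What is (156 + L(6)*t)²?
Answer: 95481/16 ≈ 5967.6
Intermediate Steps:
b = 3/2 (b = -3*(-½) = 3/2 ≈ 1.5000)
L(j) = j*(3/2 + j)/4 (L(j) = ((j + 3/2)*j)/4 = ((3/2 + j)*j)/4 = (j*(3/2 + j))/4 = j*(3/2 + j)/4)
t = -7 (t = -7*1 = -7)
(156 + L(6)*t)² = (156 + ((⅛)*6*(3 + 2*6))*(-7))² = (156 + ((⅛)*6*(3 + 12))*(-7))² = (156 + ((⅛)*6*15)*(-7))² = (156 + (45/4)*(-7))² = (156 - 315/4)² = (309/4)² = 95481/16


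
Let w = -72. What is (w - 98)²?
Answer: 28900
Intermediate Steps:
(w - 98)² = (-72 - 98)² = (-170)² = 28900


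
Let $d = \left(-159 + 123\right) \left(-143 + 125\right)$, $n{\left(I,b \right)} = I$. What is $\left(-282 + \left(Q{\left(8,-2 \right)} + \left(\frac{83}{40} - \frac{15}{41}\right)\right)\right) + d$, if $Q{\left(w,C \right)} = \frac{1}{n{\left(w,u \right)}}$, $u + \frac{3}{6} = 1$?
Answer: $\frac{75406}{205} \approx 367.83$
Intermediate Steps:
$u = \frac{1}{2}$ ($u = - \frac{1}{2} + 1 = \frac{1}{2} \approx 0.5$)
$Q{\left(w,C \right)} = \frac{1}{w}$
$d = 648$ ($d = \left(-36\right) \left(-18\right) = 648$)
$\left(-282 + \left(Q{\left(8,-2 \right)} + \left(\frac{83}{40} - \frac{15}{41}\right)\right)\right) + d = \left(-282 + \left(\frac{1}{8} + \left(\frac{83}{40} - \frac{15}{41}\right)\right)\right) + 648 = \left(-282 + \left(\frac{1}{8} + \frac{2803}{1640}\right)\right) + 648 = \left(-282 + \frac{376}{205}\right) + 648 = - \frac{57434}{205} + 648 = \frac{75406}{205}$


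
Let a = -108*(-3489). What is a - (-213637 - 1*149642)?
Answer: 740091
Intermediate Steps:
a = 376812
a - (-213637 - 1*149642) = 376812 - (-213637 - 1*149642) = 376812 - (-213637 - 149642) = 376812 - 1*(-363279) = 376812 + 363279 = 740091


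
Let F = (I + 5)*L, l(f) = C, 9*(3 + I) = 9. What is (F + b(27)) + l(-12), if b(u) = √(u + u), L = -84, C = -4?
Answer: -256 + 3*√6 ≈ -248.65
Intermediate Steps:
b(u) = √2*√u (b(u) = √(2*u) = √2*√u)
I = -2 (I = -3 + (⅑)*9 = -3 + 1 = -2)
l(f) = -4
F = -252 (F = (-2 + 5)*(-84) = 3*(-84) = -252)
(F + b(27)) + l(-12) = (-252 + √2*√27) - 4 = (-252 + √2*(3*√3)) - 4 = (-252 + 3*√6) - 4 = -256 + 3*√6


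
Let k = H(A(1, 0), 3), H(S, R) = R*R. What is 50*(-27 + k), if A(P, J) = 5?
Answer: -900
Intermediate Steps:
H(S, R) = R**2
k = 9 (k = 3**2 = 9)
50*(-27 + k) = 50*(-27 + 9) = 50*(-18) = -900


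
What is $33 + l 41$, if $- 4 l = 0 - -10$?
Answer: $- \frac{139}{2} \approx -69.5$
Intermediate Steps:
$l = - \frac{5}{2}$ ($l = - \frac{0 - -10}{4} = - \frac{0 + 10}{4} = \left(- \frac{1}{4}\right) 10 = - \frac{5}{2} \approx -2.5$)
$33 + l 41 = 33 - \frac{205}{2} = - \frac{139}{2}$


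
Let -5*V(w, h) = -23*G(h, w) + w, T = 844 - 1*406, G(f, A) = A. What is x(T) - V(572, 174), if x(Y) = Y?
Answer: -10394/5 ≈ -2078.8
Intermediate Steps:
T = 438 (T = 844 - 406 = 438)
V(w, h) = 22*w/5 (V(w, h) = -(-23*w + w)/5 = -(-22)*w/5 = 22*w/5)
x(T) - V(572, 174) = 438 - 22*572/5 = 438 - 1*12584/5 = 438 - 12584/5 = -10394/5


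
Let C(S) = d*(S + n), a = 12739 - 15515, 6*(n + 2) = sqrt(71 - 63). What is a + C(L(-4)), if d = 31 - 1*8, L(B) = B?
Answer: -2914 + 23*sqrt(2)/3 ≈ -2903.2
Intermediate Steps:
n = -2 + sqrt(2)/3 (n = -2 + sqrt(71 - 63)/6 = -2 + sqrt(8)/6 = -2 + (2*sqrt(2))/6 = -2 + sqrt(2)/3 ≈ -1.5286)
d = 23 (d = 31 - 8 = 23)
a = -2776
C(S) = -46 + 23*S + 23*sqrt(2)/3 (C(S) = 23*(S + (-2 + sqrt(2)/3)) = 23*(-2 + S + sqrt(2)/3) = -46 + 23*S + 23*sqrt(2)/3)
a + C(L(-4)) = -2776 + (-46 + 23*(-4) + 23*sqrt(2)/3) = -2776 + (-46 - 92 + 23*sqrt(2)/3) = -2776 + (-138 + 23*sqrt(2)/3) = -2914 + 23*sqrt(2)/3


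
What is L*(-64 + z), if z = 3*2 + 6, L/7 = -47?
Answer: 17108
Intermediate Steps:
L = -329 (L = 7*(-47) = -329)
z = 12 (z = 6 + 6 = 12)
L*(-64 + z) = -329*(-64 + 12) = -329*(-52) = 17108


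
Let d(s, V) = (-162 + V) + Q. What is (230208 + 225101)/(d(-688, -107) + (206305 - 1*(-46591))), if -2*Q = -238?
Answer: 455309/252746 ≈ 1.8014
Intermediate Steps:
Q = 119 (Q = -1/2*(-238) = 119)
d(s, V) = -43 + V (d(s, V) = (-162 + V) + 119 = -43 + V)
(230208 + 225101)/(d(-688, -107) + (206305 - 1*(-46591))) = (230208 + 225101)/((-43 - 107) + (206305 - 1*(-46591))) = 455309/(-150 + (206305 + 46591)) = 455309/(-150 + 252896) = 455309/252746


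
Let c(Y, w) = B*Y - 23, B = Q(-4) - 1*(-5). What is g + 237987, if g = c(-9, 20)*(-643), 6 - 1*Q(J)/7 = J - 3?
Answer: 808328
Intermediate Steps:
Q(J) = 63 - 7*J (Q(J) = 42 - 7*(J - 3) = 42 - 7*(-3 + J) = 42 + (21 - 7*J) = 63 - 7*J)
B = 96 (B = (63 - 7*(-4)) - 1*(-5) = (63 + 28) + 5 = 91 + 5 = 96)
c(Y, w) = -23 + 96*Y (c(Y, w) = 96*Y - 23 = -23 + 96*Y)
g = 570341 (g = (-23 + 96*(-9))*(-643) = (-23 - 864)*(-643) = -887*(-643) = 570341)
g + 237987 = 570341 + 237987 = 808328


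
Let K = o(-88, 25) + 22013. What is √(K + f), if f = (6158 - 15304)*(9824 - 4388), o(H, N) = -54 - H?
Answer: I*√49695609 ≈ 7049.5*I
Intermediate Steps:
f = -49717656 (f = -9146*5436 = -49717656)
K = 22047 (K = (-54 - 1*(-88)) + 22013 = (-54 + 88) + 22013 = 34 + 22013 = 22047)
√(K + f) = √(22047 - 49717656) = √(-49695609) = I*√49695609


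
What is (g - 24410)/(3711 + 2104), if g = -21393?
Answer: -45803/5815 ≈ -7.8767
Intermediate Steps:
(g - 24410)/(3711 + 2104) = (-21393 - 24410)/(3711 + 2104) = -45803/5815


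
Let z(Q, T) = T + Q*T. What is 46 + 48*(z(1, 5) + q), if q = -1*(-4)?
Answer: 718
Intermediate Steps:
q = 4
46 + 48*(z(1, 5) + q) = 46 + 48*(5*(1 + 1) + 4) = 46 + 48*(5*2 + 4) = 46 + 48*(10 + 4) = 46 + 48*14 = 46 + 672 = 718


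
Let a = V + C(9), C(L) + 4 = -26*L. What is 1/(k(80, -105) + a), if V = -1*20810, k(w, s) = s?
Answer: -1/21153 ≈ -4.7275e-5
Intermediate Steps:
C(L) = -4 - 26*L
V = -20810
a = -21048 (a = -20810 + (-4 - 26*9) = -20810 + (-4 - 234) = -20810 - 238 = -21048)
1/(k(80, -105) + a) = 1/(-105 - 21048) = 1/(-21153) = -1/21153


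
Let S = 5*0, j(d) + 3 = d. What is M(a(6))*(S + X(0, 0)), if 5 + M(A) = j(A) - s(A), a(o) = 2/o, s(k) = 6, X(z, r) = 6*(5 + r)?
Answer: -410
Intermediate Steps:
j(d) = -3 + d
X(z, r) = 30 + 6*r
S = 0
M(A) = -14 + A (M(A) = -5 + ((-3 + A) - 1*6) = -5 + ((-3 + A) - 6) = -5 + (-9 + A) = -14 + A)
M(a(6))*(S + X(0, 0)) = (-14 + 2/6)*(0 + (30 + 6*0)) = (-14 + 2*(⅙))*(0 + (30 + 0)) = (-14 + ⅓)*(0 + 30) = -41/3*30 = -410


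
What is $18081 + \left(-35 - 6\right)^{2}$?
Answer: $19762$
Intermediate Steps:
$18081 + \left(-35 - 6\right)^{2} = 18081 + \left(-41\right)^{2} = 18081 + 1681 = 19762$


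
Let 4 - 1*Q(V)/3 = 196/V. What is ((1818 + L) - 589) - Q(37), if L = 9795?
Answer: 408032/37 ≈ 11028.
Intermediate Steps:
Q(V) = 12 - 588/V
((1818 + L) - 589) - Q(37) = ((1818 + 9795) - 589) - (12 - 588/37) = (11613 - 589) - (12 - 588*1/37) = 11024 - (12 - 588/37) = 11024 - 1*(-144/37) = 11024 + 144/37 = 408032/37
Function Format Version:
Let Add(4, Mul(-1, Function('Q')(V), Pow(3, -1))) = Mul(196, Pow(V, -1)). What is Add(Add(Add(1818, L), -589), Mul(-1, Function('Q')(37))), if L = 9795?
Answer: Rational(408032, 37) ≈ 11028.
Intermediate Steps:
Function('Q')(V) = Add(12, Mul(-588, Pow(V, -1))) (Function('Q')(V) = Add(12, Mul(-3, Mul(196, Pow(V, -1)))) = Add(12, Mul(-588, Pow(V, -1))))
Add(Add(Add(1818, L), -589), Mul(-1, Function('Q')(37))) = Add(Add(Add(1818, 9795), -589), Mul(-1, Add(12, Mul(-588, Pow(37, -1))))) = Add(Add(11613, -589), Mul(-1, Add(12, Mul(-588, Rational(1, 37))))) = Add(11024, Mul(-1, Add(12, Rational(-588, 37)))) = Add(11024, Mul(-1, Rational(-144, 37))) = Add(11024, Rational(144, 37)) = Rational(408032, 37)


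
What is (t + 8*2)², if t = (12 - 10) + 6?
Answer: 576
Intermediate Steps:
t = 8 (t = 2 + 6 = 8)
(t + 8*2)² = (8 + 8*2)² = (8 + 16)² = 24² = 576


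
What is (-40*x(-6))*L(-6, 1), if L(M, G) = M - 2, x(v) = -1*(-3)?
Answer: 960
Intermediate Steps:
x(v) = 3
L(M, G) = -2 + M
(-40*x(-6))*L(-6, 1) = (-40*3)*(-2 - 6) = -120*(-8) = 960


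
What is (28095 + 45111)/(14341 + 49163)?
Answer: 83/72 ≈ 1.1528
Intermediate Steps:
(28095 + 45111)/(14341 + 49163) = 73206/63504 = 73206*(1/63504) = 83/72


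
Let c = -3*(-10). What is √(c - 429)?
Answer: I*√399 ≈ 19.975*I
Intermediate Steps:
c = 30
√(c - 429) = √(30 - 429) = √(-399) = I*√399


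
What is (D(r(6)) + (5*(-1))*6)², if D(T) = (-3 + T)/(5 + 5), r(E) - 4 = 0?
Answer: 89401/100 ≈ 894.01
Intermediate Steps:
r(E) = 4 (r(E) = 4 + 0 = 4)
D(T) = -3/10 + T/10 (D(T) = (-3 + T)/10 = (-3 + T)*(⅒) = -3/10 + T/10)
(D(r(6)) + (5*(-1))*6)² = ((-3/10 + (⅒)*4) + (5*(-1))*6)² = ((-3/10 + ⅖) - 5*6)² = (⅒ - 30)² = (-299/10)² = 89401/100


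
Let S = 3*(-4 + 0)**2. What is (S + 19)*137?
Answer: 9179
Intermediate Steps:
S = 48 (S = 3*(-4)**2 = 3*16 = 48)
(S + 19)*137 = (48 + 19)*137 = 67*137 = 9179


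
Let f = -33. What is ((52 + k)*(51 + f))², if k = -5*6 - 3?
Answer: 116964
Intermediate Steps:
k = -33 (k = -30 - 3 = -33)
((52 + k)*(51 + f))² = ((52 - 33)*(51 - 33))² = (19*18)² = 342² = 116964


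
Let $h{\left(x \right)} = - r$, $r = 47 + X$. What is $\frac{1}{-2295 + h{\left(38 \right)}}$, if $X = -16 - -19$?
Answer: $- \frac{1}{2345} \approx -0.00042644$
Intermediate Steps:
$X = 3$ ($X = -16 + 19 = 3$)
$r = 50$ ($r = 47 + 3 = 50$)
$h{\left(x \right)} = -50$ ($h{\left(x \right)} = \left(-1\right) 50 = -50$)
$\frac{1}{-2295 + h{\left(38 \right)}} = \frac{1}{-2295 - 50} = \frac{1}{-2345} = - \frac{1}{2345}$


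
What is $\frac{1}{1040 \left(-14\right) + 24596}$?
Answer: $\frac{1}{10036} \approx 9.9641 \cdot 10^{-5}$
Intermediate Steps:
$\frac{1}{1040 \left(-14\right) + 24596} = \frac{1}{-14560 + 24596} = \frac{1}{10036}$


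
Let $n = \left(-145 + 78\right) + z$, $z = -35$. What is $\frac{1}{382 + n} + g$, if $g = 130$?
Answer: $\frac{36401}{280} \approx 130.0$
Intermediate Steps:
$n = -102$ ($n = \left(-145 + 78\right) - 35 = -67 - 35 = -102$)
$\frac{1}{382 + n} + g = \frac{1}{382 - 102} + 130 = \frac{1}{280} + 130 = \frac{36401}{280}$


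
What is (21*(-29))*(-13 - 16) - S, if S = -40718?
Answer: 58379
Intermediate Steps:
(21*(-29))*(-13 - 16) - S = (21*(-29))*(-13 - 16) - 1*(-40718) = -609*(-29) + 40718 = 17661 + 40718 = 58379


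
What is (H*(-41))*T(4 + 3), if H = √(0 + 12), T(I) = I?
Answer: -574*√3 ≈ -994.20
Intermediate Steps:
H = 2*√3 (H = √12 = 2*√3 ≈ 3.4641)
(H*(-41))*T(4 + 3) = ((2*√3)*(-41))*(4 + 3) = -82*√3*7 = -574*√3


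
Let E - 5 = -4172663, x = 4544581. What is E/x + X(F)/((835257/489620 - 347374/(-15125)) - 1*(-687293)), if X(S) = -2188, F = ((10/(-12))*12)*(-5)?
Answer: -4262437103800196215658/4626322328161558685081 ≈ -0.92134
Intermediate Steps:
E = -4172658 (E = 5 - 4172663 = -4172658)
F = 50 (F = ((10*(-1/12))*12)*(-5) = -⅚*12*(-5) = -10*(-5) = 50)
E/x + X(F)/((835257/489620 - 347374/(-15125)) - 1*(-687293)) = -4172658/4544581 - 2188/((835257/489620 - 347374/(-15125)) - 1*(-687293)) = -4172658*1/4544581 - 2188/((835257*(1/489620) - 347374*(-1/15125)) + 687293) = -4172658/4544581 - 2188/((835257/489620 + 347374/15125) + 687293) = -4172658/4544581 - 2188/(36542904001/1481100500 + 687293) = -4172658/4544581 - 2188/1017986548850501/1481100500 = -4172658/4544581 - 2188*1481100500/1017986548850501 = -4172658/4544581 - 3240647894000/1017986548850501 = -4262437103800196215658/4626322328161558685081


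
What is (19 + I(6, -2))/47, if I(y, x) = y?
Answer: 25/47 ≈ 0.53191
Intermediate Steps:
(19 + I(6, -2))/47 = (19 + 6)/47 = (1/47)*25 = 25/47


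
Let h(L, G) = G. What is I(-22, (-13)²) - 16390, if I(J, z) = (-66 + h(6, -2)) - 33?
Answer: -16491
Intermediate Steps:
I(J, z) = -101 (I(J, z) = (-66 - 2) - 33 = -68 - 33 = -101)
I(-22, (-13)²) - 16390 = -101 - 16390 = -16491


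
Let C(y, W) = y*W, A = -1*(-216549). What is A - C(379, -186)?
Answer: 287043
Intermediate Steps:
A = 216549
C(y, W) = W*y
A - C(379, -186) = 216549 - (-186)*379 = 216549 - 1*(-70494) = 216549 + 70494 = 287043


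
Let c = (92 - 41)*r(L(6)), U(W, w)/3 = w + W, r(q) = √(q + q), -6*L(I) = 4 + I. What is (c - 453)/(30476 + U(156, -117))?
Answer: -453/30593 + 17*I*√30/30593 ≈ -0.014807 + 0.0030436*I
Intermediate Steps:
L(I) = -⅔ - I/6 (L(I) = -(4 + I)/6 = -⅔ - I/6)
r(q) = √2*√q (r(q) = √(2*q) = √2*√q)
U(W, w) = 3*W + 3*w (U(W, w) = 3*(w + W) = 3*(W + w) = 3*W + 3*w)
c = 17*I*√30 (c = (92 - 41)*(√2*√(-⅔ - ⅙*6)) = 51*(√2*√(-⅔ - 1)) = 51*(√2*√(-5/3)) = 51*(√2*(I*√15/3)) = 51*(I*√30/3) = 17*I*√30 ≈ 93.113*I)
(c - 453)/(30476 + U(156, -117)) = (17*I*√30 - 453)/(30476 + (3*156 + 3*(-117))) = (-453 + 17*I*√30)/(30476 + (468 - 351)) = (-453 + 17*I*√30)/(30476 + 117) = (-453 + 17*I*√30)/30593 = (-453 + 17*I*√30)*(1/30593) = -453/30593 + 17*I*√30/30593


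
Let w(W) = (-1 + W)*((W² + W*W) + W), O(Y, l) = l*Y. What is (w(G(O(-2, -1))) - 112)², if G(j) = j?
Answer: 10404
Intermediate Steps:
O(Y, l) = Y*l
w(W) = (-1 + W)*(W + 2*W²) (w(W) = (-1 + W)*((W² + W²) + W) = (-1 + W)*(2*W² + W) = (-1 + W)*(W + 2*W²))
(w(G(O(-2, -1))) - 112)² = ((-2*(-1))*(-1 - (-2)*(-1) + 2*(-2*(-1))²) - 112)² = (2*(-1 - 1*2 + 2*2²) - 112)² = (2*(-1 - 2 + 2*4) - 112)² = (2*(-1 - 2 + 8) - 112)² = (2*5 - 112)² = (10 - 112)² = (-102)² = 10404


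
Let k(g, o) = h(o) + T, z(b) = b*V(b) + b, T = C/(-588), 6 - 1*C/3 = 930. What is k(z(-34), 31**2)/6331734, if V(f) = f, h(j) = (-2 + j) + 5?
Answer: 6781/44322138 ≈ 0.00015299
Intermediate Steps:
C = -2772 (C = 18 - 3*930 = 18 - 2790 = -2772)
T = 33/7 (T = -2772/(-588) = -2772*(-1/588) = 33/7 ≈ 4.7143)
h(j) = 3 + j
z(b) = b + b**2 (z(b) = b*b + b = b**2 + b = b + b**2)
k(g, o) = 54/7 + o (k(g, o) = (3 + o) + 33/7 = 54/7 + o)
k(z(-34), 31**2)/6331734 = (54/7 + 31**2)/6331734 = (54/7 + 961)*(1/6331734) = (6781/7)*(1/6331734) = 6781/44322138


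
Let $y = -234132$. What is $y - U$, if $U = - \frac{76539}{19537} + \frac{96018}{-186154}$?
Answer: $- \frac{425748184479732}{1818445349} \approx -2.3413 \cdot 10^{5}$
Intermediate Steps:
$U = - \frac{8061972336}{1818445349}$ ($U = \left(-76539\right) \frac{1}{19537} + 96018 \left(- \frac{1}{186154}\right) = - \frac{76539}{19537} - \frac{48009}{93077} = - \frac{8061972336}{1818445349} \approx -4.4334$)
$y - U = -234132 - - \frac{8061972336}{1818445349} = -234132 + \frac{8061972336}{1818445349} = - \frac{425748184479732}{1818445349}$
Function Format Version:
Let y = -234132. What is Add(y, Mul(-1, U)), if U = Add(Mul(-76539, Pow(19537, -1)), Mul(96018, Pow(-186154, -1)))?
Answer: Rational(-425748184479732, 1818445349) ≈ -2.3413e+5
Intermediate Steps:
U = Rational(-8061972336, 1818445349) (U = Add(Mul(-76539, Rational(1, 19537)), Mul(96018, Rational(-1, 186154))) = Add(Rational(-76539, 19537), Rational(-48009, 93077)) = Rational(-8061972336, 1818445349) ≈ -4.4334)
Add(y, Mul(-1, U)) = Add(-234132, Mul(-1, Rational(-8061972336, 1818445349))) = Add(-234132, Rational(8061972336, 1818445349)) = Rational(-425748184479732, 1818445349)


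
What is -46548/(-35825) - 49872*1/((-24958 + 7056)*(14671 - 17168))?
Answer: 1039484584356/800711928775 ≈ 1.2982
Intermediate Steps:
-46548/(-35825) - 49872*1/((-24958 + 7056)*(14671 - 17168)) = -46548*(-1/35825) - 49872/((-2497*(-17902))) = 46548/35825 - 49872/44701294 = 46548/35825 - 49872*1/44701294 = 46548/35825 - 24936/22350647 = 1039484584356/800711928775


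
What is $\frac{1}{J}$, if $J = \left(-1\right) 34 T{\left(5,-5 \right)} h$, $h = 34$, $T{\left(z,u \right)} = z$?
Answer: $- \frac{1}{5780} \approx -0.00017301$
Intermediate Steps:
$J = -5780$ ($J = \left(-1\right) 34 \cdot 5 \cdot 34 = \left(-34\right) 5 \cdot 34 = \left(-170\right) 34 = -5780$)
$\frac{1}{J} = \frac{1}{-5780} = - \frac{1}{5780}$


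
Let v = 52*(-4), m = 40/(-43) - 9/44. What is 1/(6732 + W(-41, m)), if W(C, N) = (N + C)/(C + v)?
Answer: 157036/1057192925 ≈ 0.00014854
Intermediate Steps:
m = -2147/1892 (m = 40*(-1/43) - 9*1/44 = -40/43 - 9/44 = -2147/1892 ≈ -1.1348)
v = -208
W(C, N) = (C + N)/(-208 + C) (W(C, N) = (N + C)/(C - 208) = (C + N)/(-208 + C))
1/(6732 + W(-41, m)) = 1/(6732 + (-41 - 2147/1892)/(-208 - 41)) = 1/(6732 - 79719/1892/(-249)) = 1/(6732 - 1/249*(-79719/1892)) = 1/(6732 + 26573/157036) = 1/(1057192925/157036) = 157036/1057192925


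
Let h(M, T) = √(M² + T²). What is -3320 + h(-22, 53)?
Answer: -3320 + √3293 ≈ -3262.6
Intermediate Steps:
-3320 + h(-22, 53) = -3320 + √((-22)² + 53²) = -3320 + √(484 + 2809) = -3320 + √3293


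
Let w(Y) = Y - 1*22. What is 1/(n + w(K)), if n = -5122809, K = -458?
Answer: -1/5123289 ≈ -1.9519e-7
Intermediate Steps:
w(Y) = -22 + Y (w(Y) = Y - 22 = -22 + Y)
1/(n + w(K)) = 1/(-5122809 + (-22 - 458)) = 1/(-5122809 - 480) = 1/(-5123289) = -1/5123289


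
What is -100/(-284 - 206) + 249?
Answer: 12211/49 ≈ 249.20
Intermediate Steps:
-100/(-284 - 206) + 249 = -100/(-490) + 249 = -100*(-1/490) + 249 = 10/49 + 249 = 12211/49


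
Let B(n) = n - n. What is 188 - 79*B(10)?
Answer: 188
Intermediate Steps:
B(n) = 0
188 - 79*B(10) = 188 - 79*0 = 188 + 0 = 188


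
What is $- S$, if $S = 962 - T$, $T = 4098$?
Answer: $3136$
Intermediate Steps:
$S = -3136$ ($S = 962 - 4098 = -3136$)
$- S = \left(-1\right) \left(-3136\right) = 3136$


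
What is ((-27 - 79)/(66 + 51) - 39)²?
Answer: 21799561/13689 ≈ 1592.5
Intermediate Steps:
((-27 - 79)/(66 + 51) - 39)² = (-106/117 - 39)² = (-4669/117)² = 21799561/13689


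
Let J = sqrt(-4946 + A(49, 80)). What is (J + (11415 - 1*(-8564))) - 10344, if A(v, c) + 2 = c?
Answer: 9635 + 2*I*sqrt(1217) ≈ 9635.0 + 69.771*I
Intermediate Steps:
A(v, c) = -2 + c
J = 2*I*sqrt(1217) (J = sqrt(-4946 + (-2 + 80)) = sqrt(-4946 + 78) = sqrt(-4868) = 2*I*sqrt(1217) ≈ 69.771*I)
(J + (11415 - 1*(-8564))) - 10344 = (2*I*sqrt(1217) + (11415 - 1*(-8564))) - 10344 = (2*I*sqrt(1217) + (11415 + 8564)) - 10344 = (2*I*sqrt(1217) + 19979) - 10344 = (19979 + 2*I*sqrt(1217)) - 10344 = 9635 + 2*I*sqrt(1217)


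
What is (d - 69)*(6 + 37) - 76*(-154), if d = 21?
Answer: 9640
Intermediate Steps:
(d - 69)*(6 + 37) - 76*(-154) = (21 - 69)*(6 + 37) - 76*(-154) = -48*43 + 11704 = -2064 + 11704 = 9640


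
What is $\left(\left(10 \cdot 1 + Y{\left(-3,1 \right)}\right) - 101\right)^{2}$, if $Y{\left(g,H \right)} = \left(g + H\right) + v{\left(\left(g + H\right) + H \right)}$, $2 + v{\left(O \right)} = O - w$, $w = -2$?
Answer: $8836$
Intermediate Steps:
$v{\left(O \right)} = O$ ($v{\left(O \right)} = -2 + \left(O - -2\right) = -2 + \left(O + 2\right) = -2 + \left(2 + O\right) = O$)
$Y{\left(g,H \right)} = 2 g + 3 H$ ($Y{\left(g,H \right)} = \left(g + H\right) + \left(\left(g + H\right) + H\right) = \left(H + g\right) + \left(\left(H + g\right) + H\right) = \left(H + g\right) + \left(g + 2 H\right) = 2 g + 3 H$)
$\left(\left(10 \cdot 1 + Y{\left(-3,1 \right)}\right) - 101\right)^{2} = \left(\left(10 \cdot 1 + \left(2 \left(-3\right) + 3 \cdot 1\right)\right) - 101\right)^{2} = \left(\left(10 + \left(-6 + 3\right)\right) - 101\right)^{2} = \left(\left(10 - 3\right) - 101\right)^{2} = \left(7 - 101\right)^{2} = \left(-94\right)^{2} = 8836$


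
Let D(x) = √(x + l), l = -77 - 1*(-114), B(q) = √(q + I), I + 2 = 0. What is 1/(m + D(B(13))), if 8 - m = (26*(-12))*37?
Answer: 1/(11552 + √(37 + √11)) ≈ 8.6518e-5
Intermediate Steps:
I = -2 (I = -2 + 0 = -2)
B(q) = √(-2 + q) (B(q) = √(q - 2) = √(-2 + q))
l = 37 (l = -77 + 114 = 37)
m = 11552 (m = 8 - 26*(-12)*37 = 8 - (-312)*37 = 8 - 1*(-11544) = 8 + 11544 = 11552)
D(x) = √(37 + x) (D(x) = √(x + 37) = √(37 + x))
1/(m + D(B(13))) = 1/(11552 + √(37 + √(-2 + 13))) = 1/(11552 + √(37 + √11))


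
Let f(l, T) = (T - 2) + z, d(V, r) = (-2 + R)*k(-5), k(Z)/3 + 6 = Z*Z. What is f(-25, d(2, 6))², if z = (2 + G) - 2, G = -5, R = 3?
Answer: 2500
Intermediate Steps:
k(Z) = -18 + 3*Z² (k(Z) = -18 + 3*(Z*Z) = -18 + 3*Z²)
z = -5 (z = (2 - 5) - 2 = -3 - 2 = -5)
d(V, r) = 57 (d(V, r) = (-2 + 3)*(-18 + 3*(-5)²) = 1*(-18 + 3*25) = 1*(-18 + 75) = 1*57 = 57)
f(l, T) = -7 + T (f(l, T) = (T - 2) - 5 = (-2 + T) - 5 = -7 + T)
f(-25, d(2, 6))² = (-7 + 57)² = 50² = 2500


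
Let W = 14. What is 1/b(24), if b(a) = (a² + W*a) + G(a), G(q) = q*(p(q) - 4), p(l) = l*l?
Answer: 1/14640 ≈ 6.8306e-5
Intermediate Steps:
p(l) = l²
G(q) = q*(-4 + q²) (G(q) = q*(q² - 4) = q*(-4 + q²))
b(a) = a² + 14*a + a*(-4 + a²) (b(a) = (a² + 14*a) + a*(-4 + a²) = a² + 14*a + a*(-4 + a²))
1/b(24) = 1/(24*(10 + 24 + 24²)) = 1/(24*(10 + 24 + 576)) = 1/(24*610) = 1/14640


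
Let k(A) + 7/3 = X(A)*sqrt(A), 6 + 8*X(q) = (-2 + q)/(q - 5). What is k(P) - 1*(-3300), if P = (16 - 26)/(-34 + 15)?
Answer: 9893/3 - 241*sqrt(190)/6460 ≈ 3297.2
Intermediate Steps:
P = 10/19 (P = -10/(-19) = -10*(-1/19) = 10/19 ≈ 0.52632)
X(q) = -3/4 + (-2 + q)/(8*(-5 + q)) (X(q) = -3/4 + ((-2 + q)/(q - 5))/8 = -3/4 + ((-2 + q)/(-5 + q))/8 = -3/4 + (-2 + q)/(8*(-5 + q)))
k(A) = -7/3 + sqrt(A)*(28 - 5*A)/(8*(-5 + A)) (k(A) = -7/3 + ((28 - 5*A)/(8*(-5 + A)))*sqrt(A) = -7/3 + sqrt(A)*(28 - 5*A)/(8*(-5 + A)))
k(P) - 1*(-3300) = (280 - 56*10/19 + 3*sqrt(10/19)*(28 - 5*10/19))/(24*(-5 + 10/19)) - 1*(-3300) = (280 - 560/19 + 3*(sqrt(190)/19)*(28 - 50/19))/(24*(-85/19)) + 3300 = (1/24)*(-19/85)*(280 - 560/19 + 3*(sqrt(190)/19)*(482/19)) + 3300 = (1/24)*(-19/85)*(280 - 560/19 + 1446*sqrt(190)/361) + 3300 = (1/24)*(-19/85)*(4760/19 + 1446*sqrt(190)/361) + 3300 = (-7/3 - 241*sqrt(190)/6460) + 3300 = 9893/3 - 241*sqrt(190)/6460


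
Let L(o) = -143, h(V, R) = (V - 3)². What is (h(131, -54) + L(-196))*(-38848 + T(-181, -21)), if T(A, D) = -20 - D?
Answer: -630914127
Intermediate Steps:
h(V, R) = (-3 + V)²
(h(131, -54) + L(-196))*(-38848 + T(-181, -21)) = ((-3 + 131)² - 143)*(-38848 + (-20 - 1*(-21))) = (128² - 143)*(-38848 + (-20 + 21)) = (16384 - 143)*(-38848 + 1) = 16241*(-38847) = -630914127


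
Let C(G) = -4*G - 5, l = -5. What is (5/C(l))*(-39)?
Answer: -13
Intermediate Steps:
C(G) = -5 - 4*G
(5/C(l))*(-39) = (5/(-5 - 4*(-5)))*(-39) = (5/(-5 + 20))*(-39) = (5/15)*(-39) = (5*(1/15))*(-39) = (⅓)*(-39) = -13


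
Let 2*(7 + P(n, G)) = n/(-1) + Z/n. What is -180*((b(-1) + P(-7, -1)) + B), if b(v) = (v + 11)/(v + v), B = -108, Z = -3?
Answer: 146520/7 ≈ 20931.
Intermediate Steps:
b(v) = (11 + v)/(2*v) (b(v) = (11 + v)/((2*v)) = (11 + v)*(1/(2*v)) = (11 + v)/(2*v))
P(n, G) = -7 - 3/(2*n) - n/2 (P(n, G) = -7 + (n/(-1) - 3/n)/2 = -7 + (n*(-1) - 3/n)/2 = -7 + (-n - 3/n)/2 = -7 + (-3/(2*n) - n/2) = -7 - 3/(2*n) - n/2)
-180*((b(-1) + P(-7, -1)) + B) = -180*(((1/2)*(11 - 1)/(-1) + (1/2)*(-3 - 1*(-7)*(14 - 7))/(-7)) - 108) = -180*(((1/2)*(-1)*10 + (1/2)*(-1/7)*(-3 - 1*(-7)*7)) - 108) = -180*((-5 + (1/2)*(-1/7)*(-3 + 49)) - 108) = -180*((-5 + (1/2)*(-1/7)*46) - 108) = -180*((-5 - 23/7) - 108) = -180*(-58/7 - 108) = -180*(-814/7) = 146520/7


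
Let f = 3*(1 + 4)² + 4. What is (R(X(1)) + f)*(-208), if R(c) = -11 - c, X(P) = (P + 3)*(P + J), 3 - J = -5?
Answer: -6656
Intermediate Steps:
J = 8 (J = 3 - 1*(-5) = 3 + 5 = 8)
f = 79 (f = 3*5² + 4 = 3*25 + 4 = 75 + 4 = 79)
X(P) = (3 + P)*(8 + P) (X(P) = (P + 3)*(P + 8) = (3 + P)*(8 + P))
(R(X(1)) + f)*(-208) = ((-11 - (24 + 1² + 11*1)) + 79)*(-208) = ((-11 - (24 + 1 + 11)) + 79)*(-208) = ((-11 - 1*36) + 79)*(-208) = ((-11 - 36) + 79)*(-208) = (-47 + 79)*(-208) = 32*(-208) = -6656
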